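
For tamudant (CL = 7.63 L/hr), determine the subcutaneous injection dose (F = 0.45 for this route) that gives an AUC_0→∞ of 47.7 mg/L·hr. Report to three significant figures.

Dose = 809 mg

Dose = CL × AUC_0→∞ / F
     = 7.63 × 47.7 / 0.45 = 808.78 mg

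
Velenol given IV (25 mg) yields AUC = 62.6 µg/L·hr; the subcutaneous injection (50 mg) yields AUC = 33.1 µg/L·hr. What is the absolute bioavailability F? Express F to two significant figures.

F = (AUC_ev / D_ev) / (AUC_iv / D_iv)
  = (33.1/50) / (62.6/25)
  = 0.662 / 2.504 = 0.2644

F = 0.26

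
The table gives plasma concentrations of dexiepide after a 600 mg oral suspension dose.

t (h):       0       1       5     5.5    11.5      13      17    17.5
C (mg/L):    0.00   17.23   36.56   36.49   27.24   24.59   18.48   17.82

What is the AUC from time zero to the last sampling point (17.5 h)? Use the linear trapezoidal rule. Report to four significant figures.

Trapezoidal AUC_0→17.5:
  [0→1]: (0.00+17.23)/2 × 1 = 8.615
  [1→5]: (17.23+36.56)/2 × 4 = 107.58
  [5→5.5]: (36.56+36.49)/2 × 0.5 = 18.2625
  [5.5→11.5]: (36.49+27.24)/2 × 6 = 191.19
  [11.5→13]: (27.24+24.59)/2 × 1.5 = 38.8725
  [13→17]: (24.59+18.48)/2 × 4 = 86.14
  [17→17.5]: (18.48+17.82)/2 × 0.5 = 9.075
  Sum = 459.735 mg/L·h

AUC = 459.7 mg/L·h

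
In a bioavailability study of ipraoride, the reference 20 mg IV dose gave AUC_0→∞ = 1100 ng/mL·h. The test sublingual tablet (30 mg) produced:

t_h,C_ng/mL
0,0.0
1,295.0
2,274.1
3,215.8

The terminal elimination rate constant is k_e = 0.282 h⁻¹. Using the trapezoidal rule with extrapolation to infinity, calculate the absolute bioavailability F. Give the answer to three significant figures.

F = 0.874

Trapezoidal AUC_0→3 (sublingual tablet):
  [0→1]: (0.0+295.0)/2 × 1 = 147.5
  [1→2]: (295.0+274.1)/2 × 1 = 284.55
  [2→3]: (274.1+215.8)/2 × 1 = 244.95
  Sum = 677.0 ng/mL·h
Tail: C_last/k_e = 215.8/0.282 = 765.248
AUC_0→∞ (sublingual tablet) = 677.0 + 765.248 = 1442.248 ng/mL·h
F = (AUC_ev/D_ev)/(AUC_iv/D_iv) = (1442.248/30)/(1100/20) = 48.0749/55 = 0.8741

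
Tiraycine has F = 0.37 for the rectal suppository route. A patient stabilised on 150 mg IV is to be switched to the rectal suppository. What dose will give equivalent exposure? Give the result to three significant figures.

D_rectal = 405 mg

For equal systemic exposure: F × D_ev = D_iv
D_ev = D_iv / F = 150 / 0.37 = 405.405 mg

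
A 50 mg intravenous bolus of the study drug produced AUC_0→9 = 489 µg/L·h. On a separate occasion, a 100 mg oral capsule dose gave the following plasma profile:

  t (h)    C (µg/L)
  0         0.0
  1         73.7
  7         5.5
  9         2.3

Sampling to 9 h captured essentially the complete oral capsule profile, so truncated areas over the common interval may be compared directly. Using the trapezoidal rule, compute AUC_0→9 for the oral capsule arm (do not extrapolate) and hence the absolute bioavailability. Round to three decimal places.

Trapezoidal AUC_0→9 (oral capsule):
  [0→1]: (0.0+73.7)/2 × 1 = 36.85
  [1→7]: (73.7+5.5)/2 × 6 = 237.6
  [7→9]: (5.5+2.3)/2 × 2 = 7.8
  Sum = 282.25 µg/L·h
F = (AUC_ev/D_ev)/(AUC_iv/D_iv) = (282.25/100)/(489/50) = 2.8225/9.78 = 0.2886

F = 0.289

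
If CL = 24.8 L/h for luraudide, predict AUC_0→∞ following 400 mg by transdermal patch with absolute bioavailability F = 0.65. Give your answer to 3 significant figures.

AUC_0→∞ = F × Dose / CL
        = 0.65 × 400 / 24.8 = 10.4839 mg/L·h

AUC = 10.5 mg/L·h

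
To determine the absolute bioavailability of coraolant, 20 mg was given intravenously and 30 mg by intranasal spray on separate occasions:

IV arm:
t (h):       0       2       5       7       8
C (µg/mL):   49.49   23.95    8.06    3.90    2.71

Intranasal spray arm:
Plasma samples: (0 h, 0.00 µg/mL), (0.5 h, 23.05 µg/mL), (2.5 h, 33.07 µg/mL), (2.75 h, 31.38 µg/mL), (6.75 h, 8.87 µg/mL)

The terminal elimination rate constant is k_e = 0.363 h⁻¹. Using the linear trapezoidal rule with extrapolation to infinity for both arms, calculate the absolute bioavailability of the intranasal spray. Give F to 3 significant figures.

F = 0.809

Trapezoidal AUC_0→8 (IV):
  [0→2]: (49.49+23.95)/2 × 2 = 73.44
  [2→5]: (23.95+8.06)/2 × 3 = 48.015
  [5→7]: (8.06+3.90)/2 × 2 = 11.96
  [7→8]: (3.90+2.71)/2 × 1 = 3.305
  Sum = 136.72 µg/mL·h
IV tail: 2.71/0.363 = 7.466; AUC_iv,0→∞ = 136.72 + 7.466 = 144.186 µg/mL·h
Trapezoidal AUC_0→6.75 (intranasal spray):
  [0→0.5]: (0.00+23.05)/2 × 0.5 = 5.7625
  [0.5→2.5]: (23.05+33.07)/2 × 2 = 56.12
  [2.5→2.75]: (33.07+31.38)/2 × 0.25 = 8.05625
  [2.75→6.75]: (31.38+8.87)/2 × 4 = 80.5
  Sum = 150.43875 µg/mL·h
intranasal spray tail: 8.87/0.363 = 24.435; AUC_ev,0→∞ = 150.43875 + 24.435 = 174.87375 µg/mL·h
F = (AUC_ev/D_ev)/(AUC_iv/D_iv) = (174.87375/30)/(144.186/20) = 5.829125/7.2093 = 0.8086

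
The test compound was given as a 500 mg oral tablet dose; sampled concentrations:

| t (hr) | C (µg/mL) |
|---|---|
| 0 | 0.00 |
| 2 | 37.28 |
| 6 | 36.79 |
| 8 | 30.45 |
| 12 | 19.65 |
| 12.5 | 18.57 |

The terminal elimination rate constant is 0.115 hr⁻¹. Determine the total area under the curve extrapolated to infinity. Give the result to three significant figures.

Trapezoidal AUC_0→12.5:
  [0→2]: (0.00+37.28)/2 × 2 = 37.28
  [2→6]: (37.28+36.79)/2 × 4 = 148.14
  [6→8]: (36.79+30.45)/2 × 2 = 67.24
  [8→12]: (30.45+19.65)/2 × 4 = 100.2
  [12→12.5]: (19.65+18.57)/2 × 0.5 = 9.555
  Sum = 362.415 µg/mL·hr
Extrapolated tail: C_last / k_e = 18.57 / 0.115 = 161.478
AUC_0→∞ = 362.415 + 161.478 = 523.893 µg/mL·hr

AUC = 524 µg/mL·hr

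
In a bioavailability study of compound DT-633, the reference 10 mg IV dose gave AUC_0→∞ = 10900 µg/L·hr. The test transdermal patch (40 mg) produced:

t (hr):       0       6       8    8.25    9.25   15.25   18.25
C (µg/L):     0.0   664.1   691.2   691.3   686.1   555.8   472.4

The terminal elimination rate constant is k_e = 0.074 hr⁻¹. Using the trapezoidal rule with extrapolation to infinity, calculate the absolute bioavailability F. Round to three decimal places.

Trapezoidal AUC_0→18.25 (transdermal patch):
  [0→6]: (0.0+664.1)/2 × 6 = 1992.3
  [6→8]: (664.1+691.2)/2 × 2 = 1355.3
  [8→8.25]: (691.2+691.3)/2 × 0.25 = 172.8125
  [8.25→9.25]: (691.3+686.1)/2 × 1 = 688.7
  [9.25→15.25]: (686.1+555.8)/2 × 6 = 3725.7
  [15.25→18.25]: (555.8+472.4)/2 × 3 = 1542.3
  Sum = 9477.1125 µg/L·hr
Tail: C_last/k_e = 472.4/0.074 = 6383.784
AUC_0→∞ (transdermal patch) = 9477.1125 + 6383.784 = 15860.8965 µg/L·hr
F = (AUC_ev/D_ev)/(AUC_iv/D_iv) = (15860.8965/40)/(10900/10) = 396.522/1090 = 0.3638

F = 0.364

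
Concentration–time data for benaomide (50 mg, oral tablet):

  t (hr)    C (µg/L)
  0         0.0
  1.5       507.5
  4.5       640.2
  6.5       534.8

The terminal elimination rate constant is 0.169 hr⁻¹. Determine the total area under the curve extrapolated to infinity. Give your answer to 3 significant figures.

Trapezoidal AUC_0→6.5:
  [0→1.5]: (0.0+507.5)/2 × 1.5 = 380.625
  [1.5→4.5]: (507.5+640.2)/2 × 3 = 1721.55
  [4.5→6.5]: (640.2+534.8)/2 × 2 = 1175.0
  Sum = 3277.175 µg/L·hr
Extrapolated tail: C_last / k_e = 534.8 / 0.169 = 3164.497
AUC_0→∞ = 3277.175 + 3164.497 = 6441.672 µg/L·hr

AUC = 6440 µg/L·hr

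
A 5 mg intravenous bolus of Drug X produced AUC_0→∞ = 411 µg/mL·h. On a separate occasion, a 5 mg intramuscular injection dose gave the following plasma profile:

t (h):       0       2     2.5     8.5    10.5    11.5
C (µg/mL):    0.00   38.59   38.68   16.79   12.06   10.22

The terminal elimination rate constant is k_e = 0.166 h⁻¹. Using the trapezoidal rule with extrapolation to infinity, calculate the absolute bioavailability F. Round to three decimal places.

Trapezoidal AUC_0→11.5 (intramuscular injection):
  [0→2]: (0.00+38.59)/2 × 2 = 38.59
  [2→2.5]: (38.59+38.68)/2 × 0.5 = 19.3175
  [2.5→8.5]: (38.68+16.79)/2 × 6 = 166.41
  [8.5→10.5]: (16.79+12.06)/2 × 2 = 28.85
  [10.5→11.5]: (12.06+10.22)/2 × 1 = 11.14
  Sum = 264.3075 µg/mL·h
Tail: C_last/k_e = 10.22/0.166 = 61.566
AUC_0→∞ (intramuscular injection) = 264.3075 + 61.566 = 325.8735 µg/mL·h
F = (AUC_ev/D_ev)/(AUC_iv/D_iv) = (325.8735/5)/(411/5) = 65.1747/82.2 = 0.7929

F = 0.793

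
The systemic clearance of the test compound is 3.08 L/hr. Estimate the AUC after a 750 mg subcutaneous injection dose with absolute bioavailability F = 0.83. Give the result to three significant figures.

AUC = 202 mg/L·hr

AUC_0→∞ = F × Dose / CL
        = 0.83 × 750 / 3.08 = 202.11 mg/L·hr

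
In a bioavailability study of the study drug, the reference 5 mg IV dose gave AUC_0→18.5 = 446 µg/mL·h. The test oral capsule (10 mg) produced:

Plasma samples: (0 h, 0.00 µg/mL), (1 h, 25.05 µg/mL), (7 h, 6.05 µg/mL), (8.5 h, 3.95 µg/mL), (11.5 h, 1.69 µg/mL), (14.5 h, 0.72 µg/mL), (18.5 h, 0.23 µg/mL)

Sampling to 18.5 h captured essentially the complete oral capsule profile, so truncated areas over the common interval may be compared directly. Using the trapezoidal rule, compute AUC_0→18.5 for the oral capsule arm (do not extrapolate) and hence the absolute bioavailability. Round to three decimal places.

Trapezoidal AUC_0→18.5 (oral capsule):
  [0→1]: (0.00+25.05)/2 × 1 = 12.525
  [1→7]: (25.05+6.05)/2 × 6 = 93.3
  [7→8.5]: (6.05+3.95)/2 × 1.5 = 7.5
  [8.5→11.5]: (3.95+1.69)/2 × 3 = 8.46
  [11.5→14.5]: (1.69+0.72)/2 × 3 = 3.615
  [14.5→18.5]: (0.72+0.23)/2 × 4 = 1.9
  Sum = 127.3 µg/mL·h
F = (AUC_ev/D_ev)/(AUC_iv/D_iv) = (127.3/10)/(446/5) = 12.73/89.2 = 0.1427

F = 0.143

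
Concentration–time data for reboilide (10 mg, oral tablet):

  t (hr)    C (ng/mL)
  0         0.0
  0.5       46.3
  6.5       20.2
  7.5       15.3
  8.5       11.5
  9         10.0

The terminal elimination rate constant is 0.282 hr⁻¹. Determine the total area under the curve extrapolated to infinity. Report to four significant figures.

Trapezoidal AUC_0→9:
  [0→0.5]: (0.0+46.3)/2 × 0.5 = 11.575
  [0.5→6.5]: (46.3+20.2)/2 × 6 = 199.5
  [6.5→7.5]: (20.2+15.3)/2 × 1 = 17.75
  [7.5→8.5]: (15.3+11.5)/2 × 1 = 13.4
  [8.5→9]: (11.5+10.0)/2 × 0.5 = 5.375
  Sum = 247.6 ng/mL·hr
Extrapolated tail: C_last / k_e = 10.0 / 0.282 = 35.461
AUC_0→∞ = 247.6 + 35.461 = 283.061 ng/mL·hr

AUC = 283.1 ng/mL·hr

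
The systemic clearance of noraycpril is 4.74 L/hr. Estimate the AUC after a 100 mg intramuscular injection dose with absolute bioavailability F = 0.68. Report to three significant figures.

AUC = 14.3 mg/L·hr

AUC_0→∞ = F × Dose / CL
        = 0.68 × 100 / 4.74 = 14.346 mg/L·hr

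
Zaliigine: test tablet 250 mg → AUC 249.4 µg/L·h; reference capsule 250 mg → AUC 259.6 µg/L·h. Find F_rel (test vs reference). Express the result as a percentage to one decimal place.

F_rel = 96.1%

F_rel = (AUC_test/D_test) / (AUC_ref/D_ref)
      = (249.4/250) / (259.6/250)
      = 0.9976 / 1.0384 = 0.9607 = 96.07%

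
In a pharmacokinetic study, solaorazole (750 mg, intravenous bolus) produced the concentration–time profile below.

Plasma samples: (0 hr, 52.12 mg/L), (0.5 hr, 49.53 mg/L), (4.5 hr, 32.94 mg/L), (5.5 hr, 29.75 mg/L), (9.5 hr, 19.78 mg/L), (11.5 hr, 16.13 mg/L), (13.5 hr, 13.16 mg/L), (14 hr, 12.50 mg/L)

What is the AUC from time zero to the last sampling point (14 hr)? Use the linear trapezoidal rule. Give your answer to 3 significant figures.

Trapezoidal AUC_0→14:
  [0→0.5]: (52.12+49.53)/2 × 0.5 = 25.4125
  [0.5→4.5]: (49.53+32.94)/2 × 4 = 164.94
  [4.5→5.5]: (32.94+29.75)/2 × 1 = 31.345
  [5.5→9.5]: (29.75+19.78)/2 × 4 = 99.06
  [9.5→11.5]: (19.78+16.13)/2 × 2 = 35.91
  [11.5→13.5]: (16.13+13.16)/2 × 2 = 29.29
  [13.5→14]: (13.16+12.50)/2 × 0.5 = 6.415
  Sum = 392.3725 mg/L·hr

AUC = 392 mg/L·hr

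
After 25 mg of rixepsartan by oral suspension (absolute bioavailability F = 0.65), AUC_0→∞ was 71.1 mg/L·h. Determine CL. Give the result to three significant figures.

CL = F × Dose / AUC_0→∞
   = 0.65 × 25 / 71.1 = 0.228551 L/h

CL = 0.229 L/h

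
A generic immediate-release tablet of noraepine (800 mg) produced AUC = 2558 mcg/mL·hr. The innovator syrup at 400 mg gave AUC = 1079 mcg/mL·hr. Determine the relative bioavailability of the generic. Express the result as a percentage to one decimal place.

F_rel = 118.5%

F_rel = (AUC_test/D_test) / (AUC_ref/D_ref)
      = (2558/800) / (1079/400)
      = 3.1975 / 2.6975 = 1.1854 = 118.54%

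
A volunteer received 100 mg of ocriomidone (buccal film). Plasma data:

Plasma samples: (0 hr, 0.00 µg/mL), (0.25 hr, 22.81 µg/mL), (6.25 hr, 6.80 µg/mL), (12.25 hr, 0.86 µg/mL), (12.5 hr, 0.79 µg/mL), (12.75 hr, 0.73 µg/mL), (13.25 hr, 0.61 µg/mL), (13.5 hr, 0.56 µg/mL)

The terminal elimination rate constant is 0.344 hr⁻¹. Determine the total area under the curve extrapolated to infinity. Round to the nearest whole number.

Trapezoidal AUC_0→13.5:
  [0→0.25]: (0.00+22.81)/2 × 0.25 = 2.85125
  [0.25→6.25]: (22.81+6.80)/2 × 6 = 88.83
  [6.25→12.25]: (6.80+0.86)/2 × 6 = 22.98
  [12.25→12.5]: (0.86+0.79)/2 × 0.25 = 0.20625
  [12.5→12.75]: (0.79+0.73)/2 × 0.25 = 0.19
  [12.75→13.25]: (0.73+0.61)/2 × 0.5 = 0.335
  [13.25→13.5]: (0.61+0.56)/2 × 0.25 = 0.14625
  Sum = 115.53875 µg/mL·hr
Extrapolated tail: C_last / k_e = 0.56 / 0.344 = 1.628
AUC_0→∞ = 115.53875 + 1.628 = 117.16675 µg/mL·hr

AUC = 117 µg/mL·hr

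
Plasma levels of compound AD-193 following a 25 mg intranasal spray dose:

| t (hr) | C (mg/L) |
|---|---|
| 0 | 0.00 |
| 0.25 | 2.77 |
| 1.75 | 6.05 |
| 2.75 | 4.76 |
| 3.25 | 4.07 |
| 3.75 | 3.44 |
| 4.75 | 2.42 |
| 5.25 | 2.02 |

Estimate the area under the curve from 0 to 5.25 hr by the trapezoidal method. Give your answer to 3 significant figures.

AUC = 20.5 mg/L·hr

Trapezoidal AUC_0→5.25:
  [0→0.25]: (0.00+2.77)/2 × 0.25 = 0.34625
  [0.25→1.75]: (2.77+6.05)/2 × 1.5 = 6.615
  [1.75→2.75]: (6.05+4.76)/2 × 1 = 5.405
  [2.75→3.25]: (4.76+4.07)/2 × 0.5 = 2.2075
  [3.25→3.75]: (4.07+3.44)/2 × 0.5 = 1.8775
  [3.75→4.75]: (3.44+2.42)/2 × 1 = 2.93
  [4.75→5.25]: (2.42+2.02)/2 × 0.5 = 1.11
  Sum = 20.49125 mg/L·hr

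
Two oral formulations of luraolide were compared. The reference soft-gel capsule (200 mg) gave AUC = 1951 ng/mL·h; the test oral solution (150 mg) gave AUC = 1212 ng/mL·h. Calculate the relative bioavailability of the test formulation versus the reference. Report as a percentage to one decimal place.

F_rel = 82.8%

F_rel = (AUC_test/D_test) / (AUC_ref/D_ref)
      = (1212/150) / (1951/200)
      = 8.08 / 9.755 = 0.8283 = 82.83%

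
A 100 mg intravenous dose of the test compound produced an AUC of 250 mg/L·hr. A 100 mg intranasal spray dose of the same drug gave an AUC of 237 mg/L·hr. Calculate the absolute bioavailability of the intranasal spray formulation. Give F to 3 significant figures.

F = (AUC_ev / D_ev) / (AUC_iv / D_iv)
  = (237/100) / (250/100)
  = 2.37 / 2.5 = 0.9480

F = 0.948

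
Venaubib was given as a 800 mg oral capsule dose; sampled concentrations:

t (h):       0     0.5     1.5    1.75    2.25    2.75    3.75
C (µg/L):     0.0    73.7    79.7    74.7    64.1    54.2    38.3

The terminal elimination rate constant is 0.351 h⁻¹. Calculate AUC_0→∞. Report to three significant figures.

Trapezoidal AUC_0→3.75:
  [0→0.5]: (0.0+73.7)/2 × 0.5 = 18.425
  [0.5→1.5]: (73.7+79.7)/2 × 1 = 76.7
  [1.5→1.75]: (79.7+74.7)/2 × 0.25 = 19.3
  [1.75→2.25]: (74.7+64.1)/2 × 0.5 = 34.7
  [2.25→2.75]: (64.1+54.2)/2 × 0.5 = 29.575
  [2.75→3.75]: (54.2+38.3)/2 × 1 = 46.25
  Sum = 224.95 µg/L·h
Extrapolated tail: C_last / k_e = 38.3 / 0.351 = 109.117
AUC_0→∞ = 224.95 + 109.117 = 334.067 µg/L·h

AUC = 334 µg/L·h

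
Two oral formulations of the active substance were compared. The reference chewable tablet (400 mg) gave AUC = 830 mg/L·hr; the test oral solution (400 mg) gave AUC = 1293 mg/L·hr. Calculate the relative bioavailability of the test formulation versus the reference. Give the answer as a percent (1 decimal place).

F_rel = 155.8%

F_rel = (AUC_test/D_test) / (AUC_ref/D_ref)
      = (1293/400) / (830/400)
      = 3.2325 / 2.075 = 1.5578 = 155.78%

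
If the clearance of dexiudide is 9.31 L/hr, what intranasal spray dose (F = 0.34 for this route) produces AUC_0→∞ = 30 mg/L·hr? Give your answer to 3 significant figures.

Dose = 821 mg

Dose = CL × AUC_0→∞ / F
     = 9.31 × 30 / 0.34 = 821.471 mg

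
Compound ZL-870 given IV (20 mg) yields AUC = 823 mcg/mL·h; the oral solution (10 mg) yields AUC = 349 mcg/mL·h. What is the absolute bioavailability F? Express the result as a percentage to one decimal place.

F = 84.8%

F = (AUC_ev / D_ev) / (AUC_iv / D_iv)
  = (349/10) / (823/20)
  = 34.9 / 41.15 = 0.8481
  = 84.81%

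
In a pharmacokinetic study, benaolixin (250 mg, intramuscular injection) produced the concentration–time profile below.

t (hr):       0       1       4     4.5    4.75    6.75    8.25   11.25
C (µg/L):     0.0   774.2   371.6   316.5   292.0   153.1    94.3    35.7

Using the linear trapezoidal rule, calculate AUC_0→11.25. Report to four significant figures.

Trapezoidal AUC_0→11.25:
  [0→1]: (0.0+774.2)/2 × 1 = 387.1
  [1→4]: (774.2+371.6)/2 × 3 = 1718.7
  [4→4.5]: (371.6+316.5)/2 × 0.5 = 172.025
  [4.5→4.75]: (316.5+292.0)/2 × 0.25 = 76.0625
  [4.75→6.75]: (292.0+153.1)/2 × 2 = 445.1
  [6.75→8.25]: (153.1+94.3)/2 × 1.5 = 185.55
  [8.25→11.25]: (94.3+35.7)/2 × 3 = 195.0
  Sum = 3179.5375 µg/L·hr

AUC = 3180 µg/L·hr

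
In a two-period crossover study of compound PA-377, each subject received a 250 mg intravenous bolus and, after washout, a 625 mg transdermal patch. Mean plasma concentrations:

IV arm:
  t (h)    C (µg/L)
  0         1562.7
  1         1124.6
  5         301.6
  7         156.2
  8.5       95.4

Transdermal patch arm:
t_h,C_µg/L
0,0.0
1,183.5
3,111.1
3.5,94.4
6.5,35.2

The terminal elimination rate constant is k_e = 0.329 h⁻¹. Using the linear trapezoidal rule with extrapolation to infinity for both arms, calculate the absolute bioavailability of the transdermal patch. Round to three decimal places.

Trapezoidal AUC_0→8.5 (IV):
  [0→1]: (1562.7+1124.6)/2 × 1 = 1343.65
  [1→5]: (1124.6+301.6)/2 × 4 = 2852.4
  [5→7]: (301.6+156.2)/2 × 2 = 457.8
  [7→8.5]: (156.2+95.4)/2 × 1.5 = 188.7
  Sum = 4842.55 µg/L·h
IV tail: 95.4/0.329 = 289.970; AUC_iv,0→∞ = 4842.55 + 289.970 = 5132.52 µg/L·h
Trapezoidal AUC_0→6.5 (transdermal patch):
  [0→1]: (0.0+183.5)/2 × 1 = 91.75
  [1→3]: (183.5+111.1)/2 × 2 = 294.6
  [3→3.5]: (111.1+94.4)/2 × 0.5 = 51.375
  [3.5→6.5]: (94.4+35.2)/2 × 3 = 194.4
  Sum = 632.125 µg/L·h
transdermal patch tail: 35.2/0.329 = 106.991; AUC_ev,0→∞ = 632.125 + 106.991 = 739.116 µg/L·h
F = (AUC_ev/D_ev)/(AUC_iv/D_iv) = (739.116/625)/(5132.52/250) = 1.1825856/20.53008 = 0.0576

F = 0.058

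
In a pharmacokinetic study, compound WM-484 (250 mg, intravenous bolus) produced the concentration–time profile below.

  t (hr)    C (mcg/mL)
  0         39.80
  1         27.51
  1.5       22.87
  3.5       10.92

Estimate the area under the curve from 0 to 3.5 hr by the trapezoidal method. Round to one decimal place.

Trapezoidal AUC_0→3.5:
  [0→1]: (39.80+27.51)/2 × 1 = 33.655
  [1→1.5]: (27.51+22.87)/2 × 0.5 = 12.595
  [1.5→3.5]: (22.87+10.92)/2 × 2 = 33.79
  Sum = 80.04 mcg/mL·hr

AUC = 80.0 mcg/mL·hr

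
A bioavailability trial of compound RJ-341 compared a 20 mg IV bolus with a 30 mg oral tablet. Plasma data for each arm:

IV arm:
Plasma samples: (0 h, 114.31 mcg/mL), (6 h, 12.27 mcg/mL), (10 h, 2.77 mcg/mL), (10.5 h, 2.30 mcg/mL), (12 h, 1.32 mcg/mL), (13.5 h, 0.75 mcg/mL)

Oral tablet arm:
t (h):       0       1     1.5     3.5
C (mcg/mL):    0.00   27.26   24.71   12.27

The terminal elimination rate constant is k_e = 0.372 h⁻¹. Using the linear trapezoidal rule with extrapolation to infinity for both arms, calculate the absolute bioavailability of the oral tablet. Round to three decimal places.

F = 0.154

Trapezoidal AUC_0→13.5 (IV):
  [0→6]: (114.31+12.27)/2 × 6 = 379.74
  [6→10]: (12.27+2.77)/2 × 4 = 30.08
  [10→10.5]: (2.77+2.30)/2 × 0.5 = 1.2675
  [10.5→12]: (2.30+1.32)/2 × 1.5 = 2.715
  [12→13.5]: (1.32+0.75)/2 × 1.5 = 1.5525
  Sum = 415.355 mcg/mL·h
IV tail: 0.75/0.372 = 2.016; AUC_iv,0→∞ = 415.355 + 2.016 = 417.371 mcg/mL·h
Trapezoidal AUC_0→3.5 (oral tablet):
  [0→1]: (0.00+27.26)/2 × 1 = 13.63
  [1→1.5]: (27.26+24.71)/2 × 0.5 = 12.9925
  [1.5→3.5]: (24.71+12.27)/2 × 2 = 36.98
  Sum = 63.6025 mcg/mL·h
oral tablet tail: 12.27/0.372 = 32.984; AUC_ev,0→∞ = 63.6025 + 32.984 = 96.5865 mcg/mL·h
F = (AUC_ev/D_ev)/(AUC_iv/D_iv) = (96.5865/30)/(417.371/20) = 3.21955/20.86855 = 0.1543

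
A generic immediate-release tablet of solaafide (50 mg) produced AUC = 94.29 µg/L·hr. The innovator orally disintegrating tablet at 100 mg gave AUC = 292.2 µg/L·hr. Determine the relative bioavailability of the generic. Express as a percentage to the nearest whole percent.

F_rel = 65%

F_rel = (AUC_test/D_test) / (AUC_ref/D_ref)
      = (94.29/50) / (292.2/100)
      = 1.8858 / 2.922 = 0.6454 = 64.54%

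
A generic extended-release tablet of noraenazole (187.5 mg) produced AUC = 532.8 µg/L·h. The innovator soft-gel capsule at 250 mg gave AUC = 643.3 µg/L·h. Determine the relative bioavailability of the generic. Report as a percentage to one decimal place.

F_rel = (AUC_test/D_test) / (AUC_ref/D_ref)
      = (532.8/187.5) / (643.3/250)
      = 2.8416 / 2.5732 = 1.1043 = 110.43%

F_rel = 110.4%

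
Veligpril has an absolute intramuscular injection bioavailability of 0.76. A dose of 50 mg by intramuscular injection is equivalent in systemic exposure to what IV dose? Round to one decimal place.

Systemic exposure from an extravascular dose = F × D_ev, so the equivalent IV dose is F × D_ev.
D_iv = F × D_ev = 0.76 × 50 = 38 mg

D_iv = 38.0 mg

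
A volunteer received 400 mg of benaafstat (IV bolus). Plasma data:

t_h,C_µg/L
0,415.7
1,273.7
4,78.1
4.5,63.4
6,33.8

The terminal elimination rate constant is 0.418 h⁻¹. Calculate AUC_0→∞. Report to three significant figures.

Trapezoidal AUC_0→6:
  [0→1]: (415.7+273.7)/2 × 1 = 344.7
  [1→4]: (273.7+78.1)/2 × 3 = 527.7
  [4→4.5]: (78.1+63.4)/2 × 0.5 = 35.375
  [4.5→6]: (63.4+33.8)/2 × 1.5 = 72.9
  Sum = 980.675 µg/L·h
Extrapolated tail: C_last / k_e = 33.8 / 0.418 = 80.861
AUC_0→∞ = 980.675 + 80.861 = 1061.536 µg/L·h

AUC = 1060 µg/L·h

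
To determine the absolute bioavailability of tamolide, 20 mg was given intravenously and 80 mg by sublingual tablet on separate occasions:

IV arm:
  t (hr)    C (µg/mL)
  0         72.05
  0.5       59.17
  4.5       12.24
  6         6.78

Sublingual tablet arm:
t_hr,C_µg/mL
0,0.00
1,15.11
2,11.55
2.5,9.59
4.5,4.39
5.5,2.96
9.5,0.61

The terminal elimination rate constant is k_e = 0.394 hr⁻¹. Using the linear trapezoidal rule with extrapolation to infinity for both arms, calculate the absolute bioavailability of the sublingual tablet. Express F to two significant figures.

Trapezoidal AUC_0→6 (IV):
  [0→0.5]: (72.05+59.17)/2 × 0.5 = 32.805
  [0.5→4.5]: (59.17+12.24)/2 × 4 = 142.82
  [4.5→6]: (12.24+6.78)/2 × 1.5 = 14.265
  Sum = 189.89 µg/mL·hr
IV tail: 6.78/0.394 = 17.208; AUC_iv,0→∞ = 189.89 + 17.208 = 207.098 µg/mL·hr
Trapezoidal AUC_0→9.5 (sublingual tablet):
  [0→1]: (0.00+15.11)/2 × 1 = 7.555
  [1→2]: (15.11+11.55)/2 × 1 = 13.33
  [2→2.5]: (11.55+9.59)/2 × 0.5 = 5.285
  [2.5→4.5]: (9.59+4.39)/2 × 2 = 13.98
  [4.5→5.5]: (4.39+2.96)/2 × 1 = 3.675
  [5.5→9.5]: (2.96+0.61)/2 × 4 = 7.14
  Sum = 50.965 µg/mL·hr
sublingual tablet tail: 0.61/0.394 = 1.548; AUC_ev,0→∞ = 50.965 + 1.548 = 52.513 µg/mL·hr
F = (AUC_ev/D_ev)/(AUC_iv/D_iv) = (52.513/80)/(207.098/20) = 0.6564125/10.3549 = 0.0634

F = 0.063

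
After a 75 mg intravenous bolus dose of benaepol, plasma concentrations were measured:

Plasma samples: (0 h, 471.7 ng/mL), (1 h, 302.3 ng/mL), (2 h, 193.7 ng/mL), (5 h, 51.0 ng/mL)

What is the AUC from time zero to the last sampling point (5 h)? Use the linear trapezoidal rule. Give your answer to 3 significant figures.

Trapezoidal AUC_0→5:
  [0→1]: (471.7+302.3)/2 × 1 = 387.0
  [1→2]: (302.3+193.7)/2 × 1 = 248.0
  [2→5]: (193.7+51.0)/2 × 3 = 367.05
  Sum = 1002.05 ng/mL·h

AUC = 1000 ng/mL·h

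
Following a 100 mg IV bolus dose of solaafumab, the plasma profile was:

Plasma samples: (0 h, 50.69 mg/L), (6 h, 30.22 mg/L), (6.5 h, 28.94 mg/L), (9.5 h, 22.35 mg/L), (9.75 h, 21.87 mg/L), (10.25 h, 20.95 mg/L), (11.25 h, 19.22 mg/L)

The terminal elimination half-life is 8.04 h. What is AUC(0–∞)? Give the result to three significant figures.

Trapezoidal AUC_0→11.25:
  [0→6]: (50.69+30.22)/2 × 6 = 242.73
  [6→6.5]: (30.22+28.94)/2 × 0.5 = 14.79
  [6.5→9.5]: (28.94+22.35)/2 × 3 = 76.935
  [9.5→9.75]: (22.35+21.87)/2 × 0.25 = 5.5275
  [9.75→10.25]: (21.87+20.95)/2 × 0.5 = 10.705
  [10.25→11.25]: (20.95+19.22)/2 × 1 = 20.085
  Sum = 370.7725 mg/L·h
k_e = ln2 / t½ = 0.693147 / 8.04 = 0.0862 h^-1
Extrapolated tail: C_last / k_e = 19.22 / 0.0862 = 222.970
AUC_0→∞ = 370.7725 + 222.970 = 593.7425 mg/L·h

AUC = 594 mg/L·h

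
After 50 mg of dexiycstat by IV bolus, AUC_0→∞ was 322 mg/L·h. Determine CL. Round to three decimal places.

CL = Dose_iv / AUC_0→∞
   = 50 / 322 = 0.15528 L/h

CL = 0.155 L/h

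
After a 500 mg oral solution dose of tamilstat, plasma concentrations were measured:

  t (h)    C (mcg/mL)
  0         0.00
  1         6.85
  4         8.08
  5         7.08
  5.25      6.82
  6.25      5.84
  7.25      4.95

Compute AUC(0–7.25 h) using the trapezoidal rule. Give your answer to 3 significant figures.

AUC = 46.9 mcg/mL·h

Trapezoidal AUC_0→7.25:
  [0→1]: (0.00+6.85)/2 × 1 = 3.425
  [1→4]: (6.85+8.08)/2 × 3 = 22.395
  [4→5]: (8.08+7.08)/2 × 1 = 7.58
  [5→5.25]: (7.08+6.82)/2 × 0.25 = 1.7375
  [5.25→6.25]: (6.82+5.84)/2 × 1 = 6.33
  [6.25→7.25]: (5.84+4.95)/2 × 1 = 5.395
  Sum = 46.8625 mcg/mL·h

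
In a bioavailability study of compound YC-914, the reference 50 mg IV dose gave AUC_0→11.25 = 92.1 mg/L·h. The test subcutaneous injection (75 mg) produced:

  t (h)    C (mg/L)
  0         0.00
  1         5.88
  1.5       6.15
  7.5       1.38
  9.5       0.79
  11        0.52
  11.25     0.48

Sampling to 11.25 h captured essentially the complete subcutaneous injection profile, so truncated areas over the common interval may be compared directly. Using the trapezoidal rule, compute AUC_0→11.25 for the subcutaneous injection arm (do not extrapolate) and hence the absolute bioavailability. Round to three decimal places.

F = 0.230

Trapezoidal AUC_0→11.25 (subcutaneous injection):
  [0→1]: (0.00+5.88)/2 × 1 = 2.94
  [1→1.5]: (5.88+6.15)/2 × 0.5 = 3.0075
  [1.5→7.5]: (6.15+1.38)/2 × 6 = 22.59
  [7.5→9.5]: (1.38+0.79)/2 × 2 = 2.17
  [9.5→11]: (0.79+0.52)/2 × 1.5 = 0.9825
  [11→11.25]: (0.52+0.48)/2 × 0.25 = 0.125
  Sum = 31.815 mg/L·h
F = (AUC_ev/D_ev)/(AUC_iv/D_iv) = (31.815/75)/(92.1/50) = 0.4242/1.842 = 0.2303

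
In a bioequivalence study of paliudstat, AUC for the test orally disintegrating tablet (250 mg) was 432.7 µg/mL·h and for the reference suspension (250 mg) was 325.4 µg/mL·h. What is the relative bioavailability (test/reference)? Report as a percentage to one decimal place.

F_rel = (AUC_test/D_test) / (AUC_ref/D_ref)
      = (432.7/250) / (325.4/250)
      = 1.7308 / 1.3016 = 1.3297 = 132.97%

F_rel = 133.0%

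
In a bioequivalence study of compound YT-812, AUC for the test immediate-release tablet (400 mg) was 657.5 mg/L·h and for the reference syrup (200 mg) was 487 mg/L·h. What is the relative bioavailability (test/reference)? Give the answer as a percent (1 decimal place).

F_rel = 67.5%

F_rel = (AUC_test/D_test) / (AUC_ref/D_ref)
      = (657.5/400) / (487/200)
      = 1.64375 / 2.435 = 0.6751 = 67.51%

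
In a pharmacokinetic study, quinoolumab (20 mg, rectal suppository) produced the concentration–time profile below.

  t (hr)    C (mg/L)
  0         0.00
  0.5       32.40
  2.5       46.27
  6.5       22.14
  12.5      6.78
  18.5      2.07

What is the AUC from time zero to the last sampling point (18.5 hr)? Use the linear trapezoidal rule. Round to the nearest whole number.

Trapezoidal AUC_0→18.5:
  [0→0.5]: (0.00+32.40)/2 × 0.5 = 8.1
  [0.5→2.5]: (32.40+46.27)/2 × 2 = 78.67
  [2.5→6.5]: (46.27+22.14)/2 × 4 = 136.82
  [6.5→12.5]: (22.14+6.78)/2 × 6 = 86.76
  [12.5→18.5]: (6.78+2.07)/2 × 6 = 26.55
  Sum = 336.9 mg/L·hr

AUC = 337 mg/L·hr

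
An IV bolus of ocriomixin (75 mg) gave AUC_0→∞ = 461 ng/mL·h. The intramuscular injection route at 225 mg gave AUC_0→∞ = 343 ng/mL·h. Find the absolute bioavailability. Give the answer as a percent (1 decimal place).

F = 24.8%

F = (AUC_ev / D_ev) / (AUC_iv / D_iv)
  = (343/225) / (461/75)
  = 1.52444 / 6.14667 = 0.2480
  = 24.80%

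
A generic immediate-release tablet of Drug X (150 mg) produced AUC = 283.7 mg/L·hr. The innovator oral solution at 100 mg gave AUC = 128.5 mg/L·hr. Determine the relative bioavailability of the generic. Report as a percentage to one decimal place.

F_rel = (AUC_test/D_test) / (AUC_ref/D_ref)
      = (283.7/150) / (128.5/100)
      = 1.89133 / 1.285 = 1.4719 = 147.19%

F_rel = 147.2%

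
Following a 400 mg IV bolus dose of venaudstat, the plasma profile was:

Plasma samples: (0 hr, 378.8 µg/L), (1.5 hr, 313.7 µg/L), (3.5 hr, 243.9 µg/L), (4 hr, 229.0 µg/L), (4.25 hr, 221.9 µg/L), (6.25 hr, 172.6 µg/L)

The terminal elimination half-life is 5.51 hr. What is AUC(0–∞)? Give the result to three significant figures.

Trapezoidal AUC_0→6.25:
  [0→1.5]: (378.8+313.7)/2 × 1.5 = 519.375
  [1.5→3.5]: (313.7+243.9)/2 × 2 = 557.6
  [3.5→4]: (243.9+229.0)/2 × 0.5 = 118.225
  [4→4.25]: (229.0+221.9)/2 × 0.25 = 56.3625
  [4.25→6.25]: (221.9+172.6)/2 × 2 = 394.5
  Sum = 1646.0625 µg/L·hr
k_e = ln2 / t½ = 0.693147 / 5.51 = 0.1258 hr^-1
Extrapolated tail: C_last / k_e = 172.6 / 0.1258 = 1372.019
AUC_0→∞ = 1646.0625 + 1372.019 = 3018.0815 µg/L·hr

AUC = 3020 µg/L·hr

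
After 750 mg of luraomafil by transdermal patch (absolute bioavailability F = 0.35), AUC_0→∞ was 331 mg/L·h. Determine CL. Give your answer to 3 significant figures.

CL = F × Dose / AUC_0→∞
   = 0.35 × 750 / 331 = 0.793051 L/h

CL = 0.793 L/h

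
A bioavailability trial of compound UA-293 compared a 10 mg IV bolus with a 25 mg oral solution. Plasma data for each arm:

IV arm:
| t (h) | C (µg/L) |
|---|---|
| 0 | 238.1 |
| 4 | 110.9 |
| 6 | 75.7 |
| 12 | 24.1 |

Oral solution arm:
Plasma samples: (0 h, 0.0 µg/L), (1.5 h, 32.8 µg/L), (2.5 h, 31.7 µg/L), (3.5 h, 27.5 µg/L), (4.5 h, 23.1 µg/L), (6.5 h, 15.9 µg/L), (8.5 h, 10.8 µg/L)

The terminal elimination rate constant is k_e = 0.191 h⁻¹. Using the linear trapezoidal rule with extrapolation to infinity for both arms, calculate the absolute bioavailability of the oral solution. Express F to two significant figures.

F = 0.071

Trapezoidal AUC_0→12 (IV):
  [0→4]: (238.1+110.9)/2 × 4 = 698.0
  [4→6]: (110.9+75.7)/2 × 2 = 186.6
  [6→12]: (75.7+24.1)/2 × 6 = 299.4
  Sum = 1184.0 µg/L·h
IV tail: 24.1/0.191 = 126.178; AUC_iv,0→∞ = 1184.0 + 126.178 = 1310.178 µg/L·h
Trapezoidal AUC_0→8.5 (oral solution):
  [0→1.5]: (0.0+32.8)/2 × 1.5 = 24.6
  [1.5→2.5]: (32.8+31.7)/2 × 1 = 32.25
  [2.5→3.5]: (31.7+27.5)/2 × 1 = 29.6
  [3.5→4.5]: (27.5+23.1)/2 × 1 = 25.3
  [4.5→6.5]: (23.1+15.9)/2 × 2 = 39.0
  [6.5→8.5]: (15.9+10.8)/2 × 2 = 26.7
  Sum = 177.45 µg/L·h
oral solution tail: 10.8/0.191 = 56.545; AUC_ev,0→∞ = 177.45 + 56.545 = 233.995 µg/L·h
F = (AUC_ev/D_ev)/(AUC_iv/D_iv) = (233.995/25)/(1310.178/10) = 9.3598/131.0178 = 0.0714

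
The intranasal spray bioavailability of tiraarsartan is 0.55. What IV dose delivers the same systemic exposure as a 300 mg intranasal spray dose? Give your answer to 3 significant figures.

D_iv = 165 mg

Systemic exposure from an extravascular dose = F × D_ev, so the equivalent IV dose is F × D_ev.
D_iv = F × D_ev = 0.55 × 300 = 165 mg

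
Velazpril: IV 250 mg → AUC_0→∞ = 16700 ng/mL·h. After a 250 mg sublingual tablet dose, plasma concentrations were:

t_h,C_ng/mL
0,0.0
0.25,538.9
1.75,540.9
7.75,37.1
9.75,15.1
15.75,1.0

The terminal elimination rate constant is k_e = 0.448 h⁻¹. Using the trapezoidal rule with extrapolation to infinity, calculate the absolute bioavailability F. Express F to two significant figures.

F = 0.16

Trapezoidal AUC_0→15.75 (sublingual tablet):
  [0→0.25]: (0.0+538.9)/2 × 0.25 = 67.3625
  [0.25→1.75]: (538.9+540.9)/2 × 1.5 = 809.85
  [1.75→7.75]: (540.9+37.1)/2 × 6 = 1734.0
  [7.75→9.75]: (37.1+15.1)/2 × 2 = 52.2
  [9.75→15.75]: (15.1+1.0)/2 × 6 = 48.3
  Sum = 2711.7125 ng/mL·h
Tail: C_last/k_e = 1.0/0.448 = 2.232
AUC_0→∞ (sublingual tablet) = 2711.7125 + 2.232 = 2713.9445 ng/mL·h
F = (AUC_ev/D_ev)/(AUC_iv/D_iv) = (2713.9445/250)/(16700/250) = 10.855778/66.8 = 0.1625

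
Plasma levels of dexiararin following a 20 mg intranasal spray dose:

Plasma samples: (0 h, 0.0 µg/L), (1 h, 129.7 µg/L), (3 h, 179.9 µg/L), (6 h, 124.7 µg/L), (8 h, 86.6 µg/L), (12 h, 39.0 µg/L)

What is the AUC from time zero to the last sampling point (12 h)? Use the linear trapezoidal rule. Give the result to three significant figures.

AUC = 1290 µg/L·h

Trapezoidal AUC_0→12:
  [0→1]: (0.0+129.7)/2 × 1 = 64.85
  [1→3]: (129.7+179.9)/2 × 2 = 309.6
  [3→6]: (179.9+124.7)/2 × 3 = 456.9
  [6→8]: (124.7+86.6)/2 × 2 = 211.3
  [8→12]: (86.6+39.0)/2 × 4 = 251.2
  Sum = 1293.85 µg/L·h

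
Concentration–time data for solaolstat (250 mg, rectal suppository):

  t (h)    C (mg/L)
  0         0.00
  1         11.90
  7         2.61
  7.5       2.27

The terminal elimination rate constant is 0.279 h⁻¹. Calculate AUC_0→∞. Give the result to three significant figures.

Trapezoidal AUC_0→7.5:
  [0→1]: (0.00+11.90)/2 × 1 = 5.95
  [1→7]: (11.90+2.61)/2 × 6 = 43.53
  [7→7.5]: (2.61+2.27)/2 × 0.5 = 1.22
  Sum = 50.7 mg/L·h
Extrapolated tail: C_last / k_e = 2.27 / 0.279 = 8.136
AUC_0→∞ = 50.7 + 8.136 = 58.836 mg/L·h

AUC = 58.8 mg/L·h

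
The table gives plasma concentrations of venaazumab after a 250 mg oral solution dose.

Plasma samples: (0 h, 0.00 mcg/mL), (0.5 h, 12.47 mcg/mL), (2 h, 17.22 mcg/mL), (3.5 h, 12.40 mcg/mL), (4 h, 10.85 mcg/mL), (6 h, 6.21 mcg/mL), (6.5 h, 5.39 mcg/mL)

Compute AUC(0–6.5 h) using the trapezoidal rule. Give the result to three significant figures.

Trapezoidal AUC_0→6.5:
  [0→0.5]: (0.00+12.47)/2 × 0.5 = 3.1175
  [0.5→2]: (12.47+17.22)/2 × 1.5 = 22.2675
  [2→3.5]: (17.22+12.40)/2 × 1.5 = 22.215
  [3.5→4]: (12.40+10.85)/2 × 0.5 = 5.8125
  [4→6]: (10.85+6.21)/2 × 2 = 17.06
  [6→6.5]: (6.21+5.39)/2 × 0.5 = 2.9
  Sum = 73.3725 mcg/mL·h

AUC = 73.4 mcg/mL·h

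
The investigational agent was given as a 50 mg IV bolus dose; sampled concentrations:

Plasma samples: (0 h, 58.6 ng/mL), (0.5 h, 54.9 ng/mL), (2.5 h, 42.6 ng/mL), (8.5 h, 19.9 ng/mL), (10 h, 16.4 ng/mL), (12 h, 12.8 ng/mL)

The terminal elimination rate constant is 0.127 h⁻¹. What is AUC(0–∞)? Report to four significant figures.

AUC = 470.6 ng/mL·h

Trapezoidal AUC_0→12:
  [0→0.5]: (58.6+54.9)/2 × 0.5 = 28.375
  [0.5→2.5]: (54.9+42.6)/2 × 2 = 97.5
  [2.5→8.5]: (42.6+19.9)/2 × 6 = 187.5
  [8.5→10]: (19.9+16.4)/2 × 1.5 = 27.225
  [10→12]: (16.4+12.8)/2 × 2 = 29.2
  Sum = 369.8 ng/mL·h
Extrapolated tail: C_last / k_e = 12.8 / 0.127 = 100.787
AUC_0→∞ = 369.8 + 100.787 = 470.587 ng/mL·h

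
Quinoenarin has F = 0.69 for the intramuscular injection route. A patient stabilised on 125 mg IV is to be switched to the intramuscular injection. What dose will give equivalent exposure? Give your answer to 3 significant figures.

D_intramuscular = 181 mg

For equal systemic exposure: F × D_ev = D_iv
D_ev = D_iv / F = 125 / 0.69 = 181.159 mg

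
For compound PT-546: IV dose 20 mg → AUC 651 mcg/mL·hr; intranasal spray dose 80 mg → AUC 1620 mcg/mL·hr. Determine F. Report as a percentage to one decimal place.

F = 62.2%

F = (AUC_ev / D_ev) / (AUC_iv / D_iv)
  = (1620/80) / (651/20)
  = 20.25 / 32.55 = 0.6221
  = 62.21%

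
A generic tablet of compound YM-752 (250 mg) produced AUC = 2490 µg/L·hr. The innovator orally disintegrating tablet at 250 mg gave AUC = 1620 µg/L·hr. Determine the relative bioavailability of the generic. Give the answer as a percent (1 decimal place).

F_rel = 153.7%

F_rel = (AUC_test/D_test) / (AUC_ref/D_ref)
      = (2490/250) / (1620/250)
      = 9.96 / 6.48 = 1.5370 = 153.70%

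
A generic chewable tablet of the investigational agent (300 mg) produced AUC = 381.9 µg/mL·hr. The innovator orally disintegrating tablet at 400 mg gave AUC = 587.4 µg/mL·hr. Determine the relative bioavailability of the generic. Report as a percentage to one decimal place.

F_rel = 86.7%

F_rel = (AUC_test/D_test) / (AUC_ref/D_ref)
      = (381.9/300) / (587.4/400)
      = 1.273 / 1.4685 = 0.8669 = 86.69%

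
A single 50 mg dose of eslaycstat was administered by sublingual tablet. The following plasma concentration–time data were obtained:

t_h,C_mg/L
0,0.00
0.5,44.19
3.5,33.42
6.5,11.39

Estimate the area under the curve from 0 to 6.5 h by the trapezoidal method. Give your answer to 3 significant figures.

Trapezoidal AUC_0→6.5:
  [0→0.5]: (0.00+44.19)/2 × 0.5 = 11.0475
  [0.5→3.5]: (44.19+33.42)/2 × 3 = 116.415
  [3.5→6.5]: (33.42+11.39)/2 × 3 = 67.215
  Sum = 194.6775 mg/L·h

AUC = 195 mg/L·h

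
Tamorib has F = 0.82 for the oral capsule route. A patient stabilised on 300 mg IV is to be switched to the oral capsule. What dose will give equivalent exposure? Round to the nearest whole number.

D_oral = 366 mg

For equal systemic exposure: F × D_ev = D_iv
D_ev = D_iv / F = 300 / 0.82 = 365.854 mg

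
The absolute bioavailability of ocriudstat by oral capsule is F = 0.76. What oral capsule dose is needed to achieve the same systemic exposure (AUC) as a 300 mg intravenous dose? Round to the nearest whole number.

D_oral = 395 mg

For equal systemic exposure: F × D_ev = D_iv
D_ev = D_iv / F = 300 / 0.76 = 394.737 mg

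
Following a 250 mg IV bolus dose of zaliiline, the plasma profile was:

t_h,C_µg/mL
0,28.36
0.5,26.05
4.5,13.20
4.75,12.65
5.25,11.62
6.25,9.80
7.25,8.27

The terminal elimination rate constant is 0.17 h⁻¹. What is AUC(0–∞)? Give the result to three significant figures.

Trapezoidal AUC_0→7.25:
  [0→0.5]: (28.36+26.05)/2 × 0.5 = 13.6025
  [0.5→4.5]: (26.05+13.20)/2 × 4 = 78.5
  [4.5→4.75]: (13.20+12.65)/2 × 0.25 = 3.23125
  [4.75→5.25]: (12.65+11.62)/2 × 0.5 = 6.0675
  [5.25→6.25]: (11.62+9.80)/2 × 1 = 10.71
  [6.25→7.25]: (9.80+8.27)/2 × 1 = 9.035
  Sum = 121.14625 µg/mL·h
Extrapolated tail: C_last / k_e = 8.27 / 0.17 = 48.647
AUC_0→∞ = 121.14625 + 48.647 = 169.79325 µg/mL·h

AUC = 170 µg/mL·h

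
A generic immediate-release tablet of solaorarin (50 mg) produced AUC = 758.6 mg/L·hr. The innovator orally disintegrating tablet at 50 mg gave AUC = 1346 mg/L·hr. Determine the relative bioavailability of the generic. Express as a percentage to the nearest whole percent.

F_rel = (AUC_test/D_test) / (AUC_ref/D_ref)
      = (758.6/50) / (1346/50)
      = 15.172 / 26.92 = 0.5636 = 56.36%

F_rel = 56%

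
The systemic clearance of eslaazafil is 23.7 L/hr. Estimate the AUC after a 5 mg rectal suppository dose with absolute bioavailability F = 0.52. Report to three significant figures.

AUC = 0.110 mg/L·hr

AUC_0→∞ = F × Dose / CL
        = 0.52 × 5 / 23.7 = 0.109705 mg/L·hr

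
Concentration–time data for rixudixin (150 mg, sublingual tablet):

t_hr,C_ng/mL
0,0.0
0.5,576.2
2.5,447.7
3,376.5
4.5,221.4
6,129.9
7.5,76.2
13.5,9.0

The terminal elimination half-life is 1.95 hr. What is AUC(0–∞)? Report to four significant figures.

Trapezoidal AUC_0→13.5:
  [0→0.5]: (0.0+576.2)/2 × 0.5 = 144.05
  [0.5→2.5]: (576.2+447.7)/2 × 2 = 1023.9
  [2.5→3]: (447.7+376.5)/2 × 0.5 = 206.05
  [3→4.5]: (376.5+221.4)/2 × 1.5 = 448.425
  [4.5→6]: (221.4+129.9)/2 × 1.5 = 263.475
  [6→7.5]: (129.9+76.2)/2 × 1.5 = 154.575
  [7.5→13.5]: (76.2+9.0)/2 × 6 = 255.6
  Sum = 2496.075 ng/mL·hr
k_e = ln2 / t½ = 0.693147 / 1.95 = 0.3555 hr^-1
Extrapolated tail: C_last / k_e = 9.0 / 0.3555 = 25.316
AUC_0→∞ = 2496.075 + 25.316 = 2521.391 ng/mL·hr

AUC = 2521 ng/mL·hr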